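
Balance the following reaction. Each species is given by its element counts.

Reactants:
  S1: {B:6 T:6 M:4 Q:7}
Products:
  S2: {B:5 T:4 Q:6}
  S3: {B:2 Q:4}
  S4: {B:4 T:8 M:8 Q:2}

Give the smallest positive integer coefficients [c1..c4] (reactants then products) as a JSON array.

B: 4·6 = 24 | 2·5+3·2+2·4 = 24
T: 4·6 = 24 | 2·4+3·0+2·8 = 24
M: 4·4 = 16 | 2·0+3·0+2·8 = 16
Q: 4·7 = 28 | 2·6+3·4+2·2 = 28
gcd(4,2,3,2) = 1

Coefficients: [4, 2, 3, 2]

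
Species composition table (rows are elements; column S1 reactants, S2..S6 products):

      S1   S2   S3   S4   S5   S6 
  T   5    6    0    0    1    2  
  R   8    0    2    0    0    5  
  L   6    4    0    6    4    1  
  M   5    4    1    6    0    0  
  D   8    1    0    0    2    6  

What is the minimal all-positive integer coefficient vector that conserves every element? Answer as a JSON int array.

T: 5·5 = 25 | 2·6+5·0+2·0+1·1+6·2 = 25
R: 5·8 = 40 | 2·0+5·2+2·0+1·0+6·5 = 40
L: 5·6 = 30 | 2·4+5·0+2·6+1·4+6·1 = 30
M: 5·5 = 25 | 2·4+5·1+2·6+1·0+6·0 = 25
D: 5·8 = 40 | 2·1+5·0+2·0+1·2+6·6 = 40
gcd(5,2,5,2,1,6) = 1

Coefficients: [5, 2, 5, 2, 1, 6]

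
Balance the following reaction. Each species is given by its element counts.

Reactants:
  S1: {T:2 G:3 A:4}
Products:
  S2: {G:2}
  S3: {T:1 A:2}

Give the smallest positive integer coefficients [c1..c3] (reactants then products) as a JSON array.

Coefficients: [2, 3, 4]

T: 2·2 = 4 | 3·0+4·1 = 4
G: 2·3 = 6 | 3·2+4·0 = 6
A: 2·4 = 8 | 3·0+4·2 = 8
gcd(2,3,4) = 1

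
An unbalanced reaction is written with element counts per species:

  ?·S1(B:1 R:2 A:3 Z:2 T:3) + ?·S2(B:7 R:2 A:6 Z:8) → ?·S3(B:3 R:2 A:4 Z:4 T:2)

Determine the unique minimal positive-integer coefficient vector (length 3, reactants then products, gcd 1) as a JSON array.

Coefficients: [2, 1, 3]

B: 2·1+1·7 = 9 | 3·3 = 9
R: 2·2+1·2 = 6 | 3·2 = 6
A: 2·3+1·6 = 12 | 3·4 = 12
Z: 2·2+1·8 = 12 | 3·4 = 12
T: 2·3+1·0 = 6 | 3·2 = 6
gcd(2,1,3) = 1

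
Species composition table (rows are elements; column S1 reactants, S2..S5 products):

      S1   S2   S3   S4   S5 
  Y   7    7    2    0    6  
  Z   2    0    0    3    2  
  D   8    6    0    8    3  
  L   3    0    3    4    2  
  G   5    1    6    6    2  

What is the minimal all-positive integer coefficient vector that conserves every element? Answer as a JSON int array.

Coefficients: [5, 3, 1, 2, 2]

Y: 5·7 = 35 | 3·7+1·2+2·0+2·6 = 35
Z: 5·2 = 10 | 3·0+1·0+2·3+2·2 = 10
D: 5·8 = 40 | 3·6+1·0+2·8+2·3 = 40
L: 5·3 = 15 | 3·0+1·3+2·4+2·2 = 15
G: 5·5 = 25 | 3·1+1·6+2·6+2·2 = 25
gcd(5,3,1,2,2) = 1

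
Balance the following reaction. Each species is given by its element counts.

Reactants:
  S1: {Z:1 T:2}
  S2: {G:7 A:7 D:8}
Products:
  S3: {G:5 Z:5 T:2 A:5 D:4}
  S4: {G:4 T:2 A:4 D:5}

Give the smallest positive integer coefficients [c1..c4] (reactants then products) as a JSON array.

G: 5·0+3·7 = 21 | 1·5+4·4 = 21
Z: 5·1+3·0 = 5 | 1·5+4·0 = 5
T: 5·2+3·0 = 10 | 1·2+4·2 = 10
A: 5·0+3·7 = 21 | 1·5+4·4 = 21
D: 5·0+3·8 = 24 | 1·4+4·5 = 24
gcd(5,3,1,4) = 1

Coefficients: [5, 3, 1, 4]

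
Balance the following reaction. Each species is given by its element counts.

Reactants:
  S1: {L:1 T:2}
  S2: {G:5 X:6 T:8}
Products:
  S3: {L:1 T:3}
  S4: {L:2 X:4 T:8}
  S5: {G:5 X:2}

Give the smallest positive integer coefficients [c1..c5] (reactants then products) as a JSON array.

L: 6·1+1·0 = 6 | 4·1+1·2+1·0 = 6
G: 6·0+1·5 = 5 | 4·0+1·0+1·5 = 5
X: 6·0+1·6 = 6 | 4·0+1·4+1·2 = 6
T: 6·2+1·8 = 20 | 4·3+1·8+1·0 = 20
gcd(6,1,4,1,1) = 1

Coefficients: [6, 1, 4, 1, 1]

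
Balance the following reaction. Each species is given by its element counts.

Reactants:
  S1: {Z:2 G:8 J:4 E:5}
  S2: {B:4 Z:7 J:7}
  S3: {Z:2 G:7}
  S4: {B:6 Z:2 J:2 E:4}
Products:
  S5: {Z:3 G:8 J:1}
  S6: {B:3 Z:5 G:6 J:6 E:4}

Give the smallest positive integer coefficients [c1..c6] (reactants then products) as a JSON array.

Coefficients: [4, 3, 4, 1, 3, 6]

B: 4·0+3·4+4·0+1·6 = 18 | 3·0+6·3 = 18
Z: 4·2+3·7+4·2+1·2 = 39 | 3·3+6·5 = 39
G: 4·8+3·0+4·7+1·0 = 60 | 3·8+6·6 = 60
J: 4·4+3·7+4·0+1·2 = 39 | 3·1+6·6 = 39
E: 4·5+3·0+4·0+1·4 = 24 | 3·0+6·4 = 24
gcd(4,3,4,1,3,6) = 1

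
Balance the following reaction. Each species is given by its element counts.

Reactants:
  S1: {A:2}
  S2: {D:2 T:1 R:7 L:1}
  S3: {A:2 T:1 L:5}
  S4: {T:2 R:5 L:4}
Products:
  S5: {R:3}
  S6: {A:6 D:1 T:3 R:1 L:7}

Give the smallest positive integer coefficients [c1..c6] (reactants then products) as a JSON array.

A: 5·2+1·0+1·2+2·0 = 12 | 5·0+2·6 = 12
D: 5·0+1·2+1·0+2·0 = 2 | 5·0+2·1 = 2
T: 5·0+1·1+1·1+2·2 = 6 | 5·0+2·3 = 6
R: 5·0+1·7+1·0+2·5 = 17 | 5·3+2·1 = 17
L: 5·0+1·1+1·5+2·4 = 14 | 5·0+2·7 = 14
gcd(5,1,1,2,5,2) = 1

Coefficients: [5, 1, 1, 2, 5, 2]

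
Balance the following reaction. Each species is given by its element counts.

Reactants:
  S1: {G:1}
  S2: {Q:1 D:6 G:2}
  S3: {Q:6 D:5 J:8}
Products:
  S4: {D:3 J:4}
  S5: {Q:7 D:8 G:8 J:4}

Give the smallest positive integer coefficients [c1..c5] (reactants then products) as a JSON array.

Coefficients: [6, 1, 1, 1, 1]

Q: 6·0+1·1+1·6 = 7 | 1·0+1·7 = 7
D: 6·0+1·6+1·5 = 11 | 1·3+1·8 = 11
G: 6·1+1·2+1·0 = 8 | 1·0+1·8 = 8
J: 6·0+1·0+1·8 = 8 | 1·4+1·4 = 8
gcd(6,1,1,1,1) = 1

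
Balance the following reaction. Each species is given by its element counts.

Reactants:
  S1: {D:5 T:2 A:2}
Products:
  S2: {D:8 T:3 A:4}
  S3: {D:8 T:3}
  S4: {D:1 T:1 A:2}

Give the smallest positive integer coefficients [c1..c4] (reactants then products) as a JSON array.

D: 5·5 = 25 | 2·8+1·8+1·1 = 25
T: 5·2 = 10 | 2·3+1·3+1·1 = 10
A: 5·2 = 10 | 2·4+1·0+1·2 = 10
gcd(5,2,1,1) = 1

Coefficients: [5, 2, 1, 1]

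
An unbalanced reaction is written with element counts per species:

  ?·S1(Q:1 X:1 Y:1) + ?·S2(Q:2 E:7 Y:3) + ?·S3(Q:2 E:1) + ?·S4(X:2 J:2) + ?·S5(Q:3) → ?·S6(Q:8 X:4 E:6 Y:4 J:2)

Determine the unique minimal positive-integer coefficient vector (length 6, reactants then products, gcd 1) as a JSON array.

Q: 6·1+2·2+4·2+3·0+2·3 = 24 | 3·8 = 24
X: 6·1+2·0+4·0+3·2+2·0 = 12 | 3·4 = 12
E: 6·0+2·7+4·1+3·0+2·0 = 18 | 3·6 = 18
Y: 6·1+2·3+4·0+3·0+2·0 = 12 | 3·4 = 12
J: 6·0+2·0+4·0+3·2+2·0 = 6 | 3·2 = 6
gcd(6,2,4,3,2,3) = 1

Coefficients: [6, 2, 4, 3, 2, 3]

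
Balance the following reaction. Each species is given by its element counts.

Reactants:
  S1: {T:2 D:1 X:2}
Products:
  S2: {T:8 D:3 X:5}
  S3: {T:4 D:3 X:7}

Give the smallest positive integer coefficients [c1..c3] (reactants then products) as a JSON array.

T: 6·2 = 12 | 1·8+1·4 = 12
D: 6·1 = 6 | 1·3+1·3 = 6
X: 6·2 = 12 | 1·5+1·7 = 12
gcd(6,1,1) = 1

Coefficients: [6, 1, 1]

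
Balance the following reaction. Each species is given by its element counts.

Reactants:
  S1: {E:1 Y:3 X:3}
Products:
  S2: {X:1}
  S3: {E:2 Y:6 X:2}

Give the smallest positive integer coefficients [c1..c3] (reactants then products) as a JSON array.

Coefficients: [2, 4, 1]

E: 2·1 = 2 | 4·0+1·2 = 2
Y: 2·3 = 6 | 4·0+1·6 = 6
X: 2·3 = 6 | 4·1+1·2 = 6
gcd(2,4,1) = 1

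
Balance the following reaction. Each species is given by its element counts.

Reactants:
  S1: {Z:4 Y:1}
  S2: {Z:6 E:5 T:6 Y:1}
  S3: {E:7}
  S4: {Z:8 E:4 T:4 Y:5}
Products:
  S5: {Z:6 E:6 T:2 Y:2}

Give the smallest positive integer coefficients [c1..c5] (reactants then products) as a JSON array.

Coefficients: [4, 1, 3, 1, 5]

Z: 4·4+1·6+3·0+1·8 = 30 | 5·6 = 30
E: 4·0+1·5+3·7+1·4 = 30 | 5·6 = 30
T: 4·0+1·6+3·0+1·4 = 10 | 5·2 = 10
Y: 4·1+1·1+3·0+1·5 = 10 | 5·2 = 10
gcd(4,1,3,1,5) = 1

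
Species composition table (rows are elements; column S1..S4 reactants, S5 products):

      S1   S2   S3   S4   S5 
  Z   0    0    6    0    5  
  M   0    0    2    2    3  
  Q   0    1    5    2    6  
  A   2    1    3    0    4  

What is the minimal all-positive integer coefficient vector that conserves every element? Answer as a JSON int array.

Z: 3·0+3·0+5·6+4·0 = 30 | 6·5 = 30
M: 3·0+3·0+5·2+4·2 = 18 | 6·3 = 18
Q: 3·0+3·1+5·5+4·2 = 36 | 6·6 = 36
A: 3·2+3·1+5·3+4·0 = 24 | 6·4 = 24
gcd(3,3,5,4,6) = 1

Coefficients: [3, 3, 5, 4, 6]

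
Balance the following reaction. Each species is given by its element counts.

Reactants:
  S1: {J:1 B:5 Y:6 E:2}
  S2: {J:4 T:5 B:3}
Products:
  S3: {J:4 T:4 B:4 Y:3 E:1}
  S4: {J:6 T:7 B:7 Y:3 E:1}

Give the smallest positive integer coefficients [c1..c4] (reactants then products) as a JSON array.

Coefficients: [2, 5, 1, 3]

J: 2·1+5·4 = 22 | 1·4+3·6 = 22
T: 2·0+5·5 = 25 | 1·4+3·7 = 25
B: 2·5+5·3 = 25 | 1·4+3·7 = 25
Y: 2·6+5·0 = 12 | 1·3+3·3 = 12
E: 2·2+5·0 = 4 | 1·1+3·1 = 4
gcd(2,5,1,3) = 1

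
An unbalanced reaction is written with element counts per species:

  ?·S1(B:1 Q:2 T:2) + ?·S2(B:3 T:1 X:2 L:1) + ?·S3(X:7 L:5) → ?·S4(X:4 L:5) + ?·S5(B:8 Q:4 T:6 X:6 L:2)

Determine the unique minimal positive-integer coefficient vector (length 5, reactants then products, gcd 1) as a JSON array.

B: 6·1+6·3+2·0 = 24 | 2·0+3·8 = 24
Q: 6·2+6·0+2·0 = 12 | 2·0+3·4 = 12
T: 6·2+6·1+2·0 = 18 | 2·0+3·6 = 18
X: 6·0+6·2+2·7 = 26 | 2·4+3·6 = 26
L: 6·0+6·1+2·5 = 16 | 2·5+3·2 = 16
gcd(6,6,2,2,3) = 1

Coefficients: [6, 6, 2, 2, 3]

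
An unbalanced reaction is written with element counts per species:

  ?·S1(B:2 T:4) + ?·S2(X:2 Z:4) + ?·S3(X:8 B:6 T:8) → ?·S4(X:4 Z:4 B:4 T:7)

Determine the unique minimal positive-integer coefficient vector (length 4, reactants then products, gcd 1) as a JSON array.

X: 5·0+4·2+1·8 = 16 | 4·4 = 16
Z: 5·0+4·4+1·0 = 16 | 4·4 = 16
B: 5·2+4·0+1·6 = 16 | 4·4 = 16
T: 5·4+4·0+1·8 = 28 | 4·7 = 28
gcd(5,4,1,4) = 1

Coefficients: [5, 4, 1, 4]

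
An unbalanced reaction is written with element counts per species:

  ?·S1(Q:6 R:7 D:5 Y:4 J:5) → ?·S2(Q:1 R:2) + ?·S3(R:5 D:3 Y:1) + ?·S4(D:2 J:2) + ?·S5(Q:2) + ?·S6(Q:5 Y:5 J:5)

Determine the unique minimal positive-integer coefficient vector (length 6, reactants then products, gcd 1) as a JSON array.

Coefficients: [5, 5, 5, 5, 5, 3]

Q: 5·6 = 30 | 5·1+5·0+5·0+5·2+3·5 = 30
R: 5·7 = 35 | 5·2+5·5+5·0+5·0+3·0 = 35
D: 5·5 = 25 | 5·0+5·3+5·2+5·0+3·0 = 25
Y: 5·4 = 20 | 5·0+5·1+5·0+5·0+3·5 = 20
J: 5·5 = 25 | 5·0+5·0+5·2+5·0+3·5 = 25
gcd(5,5,5,5,5,3) = 1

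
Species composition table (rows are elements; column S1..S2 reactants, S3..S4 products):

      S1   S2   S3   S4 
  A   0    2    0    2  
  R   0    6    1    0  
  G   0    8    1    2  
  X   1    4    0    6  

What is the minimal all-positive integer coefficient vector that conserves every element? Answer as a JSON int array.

A: 2·0+1·2 = 2 | 6·0+1·2 = 2
R: 2·0+1·6 = 6 | 6·1+1·0 = 6
G: 2·0+1·8 = 8 | 6·1+1·2 = 8
X: 2·1+1·4 = 6 | 6·0+1·6 = 6
gcd(2,1,6,1) = 1

Coefficients: [2, 1, 6, 1]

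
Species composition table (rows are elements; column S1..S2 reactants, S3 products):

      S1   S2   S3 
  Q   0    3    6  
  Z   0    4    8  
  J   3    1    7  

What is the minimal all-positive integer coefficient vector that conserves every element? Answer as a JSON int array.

Coefficients: [5, 6, 3]

Q: 5·0+6·3 = 18 | 3·6 = 18
Z: 5·0+6·4 = 24 | 3·8 = 24
J: 5·3+6·1 = 21 | 3·7 = 21
gcd(5,6,3) = 1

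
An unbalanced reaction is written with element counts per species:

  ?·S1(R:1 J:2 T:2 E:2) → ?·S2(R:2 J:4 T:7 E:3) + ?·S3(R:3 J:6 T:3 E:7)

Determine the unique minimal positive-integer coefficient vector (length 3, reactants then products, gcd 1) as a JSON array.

R: 5·1 = 5 | 1·2+1·3 = 5
J: 5·2 = 10 | 1·4+1·6 = 10
T: 5·2 = 10 | 1·7+1·3 = 10
E: 5·2 = 10 | 1·3+1·7 = 10
gcd(5,1,1) = 1

Coefficients: [5, 1, 1]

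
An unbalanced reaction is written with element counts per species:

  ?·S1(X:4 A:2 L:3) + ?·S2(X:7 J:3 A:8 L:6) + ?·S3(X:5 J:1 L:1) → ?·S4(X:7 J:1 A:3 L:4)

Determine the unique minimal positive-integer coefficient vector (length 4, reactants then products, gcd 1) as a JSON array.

X: 5·4+1·7+3·5 = 42 | 6·7 = 42
J: 5·0+1·3+3·1 = 6 | 6·1 = 6
A: 5·2+1·8+3·0 = 18 | 6·3 = 18
L: 5·3+1·6+3·1 = 24 | 6·4 = 24
gcd(5,1,3,6) = 1

Coefficients: [5, 1, 3, 6]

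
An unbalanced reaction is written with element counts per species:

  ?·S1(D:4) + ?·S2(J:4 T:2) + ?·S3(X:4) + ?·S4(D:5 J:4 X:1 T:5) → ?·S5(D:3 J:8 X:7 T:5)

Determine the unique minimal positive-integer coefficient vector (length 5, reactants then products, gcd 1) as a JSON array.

Coefficients: [1, 5, 5, 1, 3]

D: 1·4+5·0+5·0+1·5 = 9 | 3·3 = 9
J: 1·0+5·4+5·0+1·4 = 24 | 3·8 = 24
X: 1·0+5·0+5·4+1·1 = 21 | 3·7 = 21
T: 1·0+5·2+5·0+1·5 = 15 | 3·5 = 15
gcd(1,5,5,1,3) = 1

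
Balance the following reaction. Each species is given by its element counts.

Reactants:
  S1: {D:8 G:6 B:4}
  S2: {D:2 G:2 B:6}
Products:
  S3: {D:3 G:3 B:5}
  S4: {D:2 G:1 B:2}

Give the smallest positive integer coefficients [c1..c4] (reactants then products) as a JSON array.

D: 2·8+5·2 = 26 | 6·3+4·2 = 26
G: 2·6+5·2 = 22 | 6·3+4·1 = 22
B: 2·4+5·6 = 38 | 6·5+4·2 = 38
gcd(2,5,6,4) = 1

Coefficients: [2, 5, 6, 4]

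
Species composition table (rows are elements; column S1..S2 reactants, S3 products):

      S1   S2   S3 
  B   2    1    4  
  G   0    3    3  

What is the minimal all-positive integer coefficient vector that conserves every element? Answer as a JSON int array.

B: 3·2+2·1 = 8 | 2·4 = 8
G: 3·0+2·3 = 6 | 2·3 = 6
gcd(3,2,2) = 1

Coefficients: [3, 2, 2]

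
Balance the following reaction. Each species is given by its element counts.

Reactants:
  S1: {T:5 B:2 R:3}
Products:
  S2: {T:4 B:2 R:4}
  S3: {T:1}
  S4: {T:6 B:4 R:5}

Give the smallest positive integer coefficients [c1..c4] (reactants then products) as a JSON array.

T: 3·5 = 15 | 1·4+5·1+1·6 = 15
B: 3·2 = 6 | 1·2+5·0+1·4 = 6
R: 3·3 = 9 | 1·4+5·0+1·5 = 9
gcd(3,1,5,1) = 1

Coefficients: [3, 1, 5, 1]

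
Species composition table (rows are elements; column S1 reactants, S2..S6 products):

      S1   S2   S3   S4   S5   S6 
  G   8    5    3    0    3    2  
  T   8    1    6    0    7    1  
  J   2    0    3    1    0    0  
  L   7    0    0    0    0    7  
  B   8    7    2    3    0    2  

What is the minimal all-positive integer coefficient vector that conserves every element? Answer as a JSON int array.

Coefficients: [5, 3, 3, 1, 2, 5]

G: 5·8 = 40 | 3·5+3·3+1·0+2·3+5·2 = 40
T: 5·8 = 40 | 3·1+3·6+1·0+2·7+5·1 = 40
J: 5·2 = 10 | 3·0+3·3+1·1+2·0+5·0 = 10
L: 5·7 = 35 | 3·0+3·0+1·0+2·0+5·7 = 35
B: 5·8 = 40 | 3·7+3·2+1·3+2·0+5·2 = 40
gcd(5,3,3,1,2,5) = 1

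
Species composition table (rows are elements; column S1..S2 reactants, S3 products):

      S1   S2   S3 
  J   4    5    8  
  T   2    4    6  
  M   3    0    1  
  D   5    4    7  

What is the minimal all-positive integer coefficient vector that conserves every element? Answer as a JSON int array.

Coefficients: [1, 4, 3]

J: 1·4+4·5 = 24 | 3·8 = 24
T: 1·2+4·4 = 18 | 3·6 = 18
M: 1·3+4·0 = 3 | 3·1 = 3
D: 1·5+4·4 = 21 | 3·7 = 21
gcd(1,4,3) = 1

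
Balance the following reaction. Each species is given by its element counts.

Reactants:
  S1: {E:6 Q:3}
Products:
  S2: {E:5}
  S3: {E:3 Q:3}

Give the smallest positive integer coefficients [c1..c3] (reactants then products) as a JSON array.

Coefficients: [5, 3, 5]

E: 5·6 = 30 | 3·5+5·3 = 30
Q: 5·3 = 15 | 3·0+5·3 = 15
gcd(5,3,5) = 1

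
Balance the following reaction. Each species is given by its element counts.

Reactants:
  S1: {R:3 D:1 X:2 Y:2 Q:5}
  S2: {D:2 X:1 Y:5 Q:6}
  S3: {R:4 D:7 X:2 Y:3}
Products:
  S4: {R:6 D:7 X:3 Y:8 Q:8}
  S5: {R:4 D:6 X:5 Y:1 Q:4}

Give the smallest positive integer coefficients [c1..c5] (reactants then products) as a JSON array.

Coefficients: [6, 3, 5, 5, 2]

R: 6·3+3·0+5·4 = 38 | 5·6+2·4 = 38
D: 6·1+3·2+5·7 = 47 | 5·7+2·6 = 47
X: 6·2+3·1+5·2 = 25 | 5·3+2·5 = 25
Y: 6·2+3·5+5·3 = 42 | 5·8+2·1 = 42
Q: 6·5+3·6+5·0 = 48 | 5·8+2·4 = 48
gcd(6,3,5,5,2) = 1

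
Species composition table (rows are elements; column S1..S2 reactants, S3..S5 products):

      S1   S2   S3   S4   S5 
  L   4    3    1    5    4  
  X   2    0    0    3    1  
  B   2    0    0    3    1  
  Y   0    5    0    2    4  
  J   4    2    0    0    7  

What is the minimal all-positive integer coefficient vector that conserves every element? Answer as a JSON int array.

L: 5·4+4·3 = 32 | 6·1+2·5+4·4 = 32
X: 5·2+4·0 = 10 | 6·0+2·3+4·1 = 10
B: 5·2+4·0 = 10 | 6·0+2·3+4·1 = 10
Y: 5·0+4·5 = 20 | 6·0+2·2+4·4 = 20
J: 5·4+4·2 = 28 | 6·0+2·0+4·7 = 28
gcd(5,4,6,2,4) = 1

Coefficients: [5, 4, 6, 2, 4]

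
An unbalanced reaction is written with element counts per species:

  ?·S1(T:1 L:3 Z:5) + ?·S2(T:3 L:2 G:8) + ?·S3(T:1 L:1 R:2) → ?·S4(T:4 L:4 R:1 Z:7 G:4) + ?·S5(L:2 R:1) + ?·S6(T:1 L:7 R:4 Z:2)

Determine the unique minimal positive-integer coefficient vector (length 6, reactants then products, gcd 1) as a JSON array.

Coefficients: [6, 2, 5, 4, 2, 1]

T: 6·1+2·3+5·1 = 17 | 4·4+2·0+1·1 = 17
L: 6·3+2·2+5·1 = 27 | 4·4+2·2+1·7 = 27
R: 6·0+2·0+5·2 = 10 | 4·1+2·1+1·4 = 10
Z: 6·5+2·0+5·0 = 30 | 4·7+2·0+1·2 = 30
G: 6·0+2·8+5·0 = 16 | 4·4+2·0+1·0 = 16
gcd(6,2,5,4,2,1) = 1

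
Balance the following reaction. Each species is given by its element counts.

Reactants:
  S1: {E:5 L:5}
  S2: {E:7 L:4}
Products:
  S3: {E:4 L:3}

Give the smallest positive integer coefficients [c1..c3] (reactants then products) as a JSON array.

E: 1·5+1·7 = 12 | 3·4 = 12
L: 1·5+1·4 = 9 | 3·3 = 9
gcd(1,1,3) = 1

Coefficients: [1, 1, 3]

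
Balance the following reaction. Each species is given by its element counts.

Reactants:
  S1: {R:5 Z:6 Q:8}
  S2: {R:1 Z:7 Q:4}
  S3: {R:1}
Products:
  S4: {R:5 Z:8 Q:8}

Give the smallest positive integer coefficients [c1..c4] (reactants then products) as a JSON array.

R: 3·5+2·1+3·1 = 20 | 4·5 = 20
Z: 3·6+2·7+3·0 = 32 | 4·8 = 32
Q: 3·8+2·4+3·0 = 32 | 4·8 = 32
gcd(3,2,3,4) = 1

Coefficients: [3, 2, 3, 4]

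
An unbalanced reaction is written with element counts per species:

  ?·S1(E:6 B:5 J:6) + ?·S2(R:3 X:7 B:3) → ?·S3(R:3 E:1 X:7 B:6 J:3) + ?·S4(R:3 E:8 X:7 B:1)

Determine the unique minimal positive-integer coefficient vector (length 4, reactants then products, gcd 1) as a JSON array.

Coefficients: [2, 5, 4, 1]

R: 2·0+5·3 = 15 | 4·3+1·3 = 15
E: 2·6+5·0 = 12 | 4·1+1·8 = 12
X: 2·0+5·7 = 35 | 4·7+1·7 = 35
B: 2·5+5·3 = 25 | 4·6+1·1 = 25
J: 2·6+5·0 = 12 | 4·3+1·0 = 12
gcd(2,5,4,1) = 1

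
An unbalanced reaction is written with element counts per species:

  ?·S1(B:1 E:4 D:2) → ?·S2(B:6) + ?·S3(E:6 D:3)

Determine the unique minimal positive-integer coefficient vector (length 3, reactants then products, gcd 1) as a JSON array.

B: 6·1 = 6 | 1·6+4·0 = 6
E: 6·4 = 24 | 1·0+4·6 = 24
D: 6·2 = 12 | 1·0+4·3 = 12
gcd(6,1,4) = 1

Coefficients: [6, 1, 4]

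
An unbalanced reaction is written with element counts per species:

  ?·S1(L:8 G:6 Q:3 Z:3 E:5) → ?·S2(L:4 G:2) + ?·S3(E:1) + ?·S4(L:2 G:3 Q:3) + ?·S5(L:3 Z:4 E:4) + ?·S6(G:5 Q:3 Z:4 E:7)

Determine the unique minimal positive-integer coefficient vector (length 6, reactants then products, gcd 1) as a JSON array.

L: 4·8 = 32 | 5·4+5·0+3·2+2·3+1·0 = 32
G: 4·6 = 24 | 5·2+5·0+3·3+2·0+1·5 = 24
Q: 4·3 = 12 | 5·0+5·0+3·3+2·0+1·3 = 12
Z: 4·3 = 12 | 5·0+5·0+3·0+2·4+1·4 = 12
E: 4·5 = 20 | 5·0+5·1+3·0+2·4+1·7 = 20
gcd(4,5,5,3,2,1) = 1

Coefficients: [4, 5, 5, 3, 2, 1]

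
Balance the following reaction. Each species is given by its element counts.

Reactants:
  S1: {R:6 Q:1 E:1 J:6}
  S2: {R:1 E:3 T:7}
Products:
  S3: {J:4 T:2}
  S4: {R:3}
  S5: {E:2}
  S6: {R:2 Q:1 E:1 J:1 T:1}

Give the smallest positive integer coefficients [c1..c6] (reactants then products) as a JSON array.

Coefficients: [4, 2, 5, 6, 3, 4]

R: 4·6+2·1 = 26 | 5·0+6·3+3·0+4·2 = 26
Q: 4·1+2·0 = 4 | 5·0+6·0+3·0+4·1 = 4
E: 4·1+2·3 = 10 | 5·0+6·0+3·2+4·1 = 10
J: 4·6+2·0 = 24 | 5·4+6·0+3·0+4·1 = 24
T: 4·0+2·7 = 14 | 5·2+6·0+3·0+4·1 = 14
gcd(4,2,5,6,3,4) = 1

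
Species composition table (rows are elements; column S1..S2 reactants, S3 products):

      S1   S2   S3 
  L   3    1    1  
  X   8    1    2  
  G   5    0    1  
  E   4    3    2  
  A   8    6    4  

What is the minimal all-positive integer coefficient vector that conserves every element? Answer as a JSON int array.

Coefficients: [1, 2, 5]

L: 1·3+2·1 = 5 | 5·1 = 5
X: 1·8+2·1 = 10 | 5·2 = 10
G: 1·5+2·0 = 5 | 5·1 = 5
E: 1·4+2·3 = 10 | 5·2 = 10
A: 1·8+2·6 = 20 | 5·4 = 20
gcd(1,2,5) = 1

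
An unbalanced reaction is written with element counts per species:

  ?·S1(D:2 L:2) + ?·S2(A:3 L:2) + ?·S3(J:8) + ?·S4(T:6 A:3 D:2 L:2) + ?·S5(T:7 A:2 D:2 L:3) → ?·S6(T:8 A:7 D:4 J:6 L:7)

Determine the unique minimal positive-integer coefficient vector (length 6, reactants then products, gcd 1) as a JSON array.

T: 3·0+5·0+3·0+3·6+2·7 = 32 | 4·8 = 32
A: 3·0+5·3+3·0+3·3+2·2 = 28 | 4·7 = 28
D: 3·2+5·0+3·0+3·2+2·2 = 16 | 4·4 = 16
J: 3·0+5·0+3·8+3·0+2·0 = 24 | 4·6 = 24
L: 3·2+5·2+3·0+3·2+2·3 = 28 | 4·7 = 28
gcd(3,5,3,3,2,4) = 1

Coefficients: [3, 5, 3, 3, 2, 4]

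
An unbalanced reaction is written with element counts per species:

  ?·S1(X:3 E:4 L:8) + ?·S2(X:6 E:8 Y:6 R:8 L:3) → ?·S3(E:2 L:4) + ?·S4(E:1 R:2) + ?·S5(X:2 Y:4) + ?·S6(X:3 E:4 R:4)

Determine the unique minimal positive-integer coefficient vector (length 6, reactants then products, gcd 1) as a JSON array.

X: 1·3+4·6 = 27 | 5·0+6·0+6·2+5·3 = 27
E: 1·4+4·8 = 36 | 5·2+6·1+6·0+5·4 = 36
Y: 1·0+4·6 = 24 | 5·0+6·0+6·4+5·0 = 24
R: 1·0+4·8 = 32 | 5·0+6·2+6·0+5·4 = 32
L: 1·8+4·3 = 20 | 5·4+6·0+6·0+5·0 = 20
gcd(1,4,5,6,6,5) = 1

Coefficients: [1, 4, 5, 6, 6, 5]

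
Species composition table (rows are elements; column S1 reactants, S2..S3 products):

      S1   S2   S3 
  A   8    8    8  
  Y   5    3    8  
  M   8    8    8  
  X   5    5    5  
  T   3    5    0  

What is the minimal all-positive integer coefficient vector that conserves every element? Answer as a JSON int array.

A: 5·8 = 40 | 3·8+2·8 = 40
Y: 5·5 = 25 | 3·3+2·8 = 25
M: 5·8 = 40 | 3·8+2·8 = 40
X: 5·5 = 25 | 3·5+2·5 = 25
T: 5·3 = 15 | 3·5+2·0 = 15
gcd(5,3,2) = 1

Coefficients: [5, 3, 2]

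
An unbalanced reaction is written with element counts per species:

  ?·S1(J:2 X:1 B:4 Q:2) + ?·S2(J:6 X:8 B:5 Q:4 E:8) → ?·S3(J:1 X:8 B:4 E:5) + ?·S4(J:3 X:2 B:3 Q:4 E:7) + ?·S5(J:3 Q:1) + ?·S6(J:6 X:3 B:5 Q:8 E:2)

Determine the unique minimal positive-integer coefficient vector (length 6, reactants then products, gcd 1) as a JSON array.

J: 1·2+6·6 = 38 | 5·1+3·3+6·3+1·6 = 38
X: 1·1+6·8 = 49 | 5·8+3·2+6·0+1·3 = 49
B: 1·4+6·5 = 34 | 5·4+3·3+6·0+1·5 = 34
Q: 1·2+6·4 = 26 | 5·0+3·4+6·1+1·8 = 26
E: 1·0+6·8 = 48 | 5·5+3·7+6·0+1·2 = 48
gcd(1,6,5,3,6,1) = 1

Coefficients: [1, 6, 5, 3, 6, 1]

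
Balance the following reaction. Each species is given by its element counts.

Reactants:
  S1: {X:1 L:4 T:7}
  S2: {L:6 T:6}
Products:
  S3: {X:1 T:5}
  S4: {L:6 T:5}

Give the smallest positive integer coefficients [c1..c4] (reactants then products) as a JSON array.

Coefficients: [3, 4, 3, 6]

X: 3·1+4·0 = 3 | 3·1+6·0 = 3
L: 3·4+4·6 = 36 | 3·0+6·6 = 36
T: 3·7+4·6 = 45 | 3·5+6·5 = 45
gcd(3,4,3,6) = 1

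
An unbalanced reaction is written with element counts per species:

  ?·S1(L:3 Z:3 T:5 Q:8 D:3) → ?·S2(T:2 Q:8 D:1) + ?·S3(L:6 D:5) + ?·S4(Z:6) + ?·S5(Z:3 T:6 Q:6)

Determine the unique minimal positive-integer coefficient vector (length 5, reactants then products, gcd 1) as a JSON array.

Coefficients: [6, 3, 3, 1, 4]

L: 6·3 = 18 | 3·0+3·6+1·0+4·0 = 18
Z: 6·3 = 18 | 3·0+3·0+1·6+4·3 = 18
T: 6·5 = 30 | 3·2+3·0+1·0+4·6 = 30
Q: 6·8 = 48 | 3·8+3·0+1·0+4·6 = 48
D: 6·3 = 18 | 3·1+3·5+1·0+4·0 = 18
gcd(6,3,3,1,4) = 1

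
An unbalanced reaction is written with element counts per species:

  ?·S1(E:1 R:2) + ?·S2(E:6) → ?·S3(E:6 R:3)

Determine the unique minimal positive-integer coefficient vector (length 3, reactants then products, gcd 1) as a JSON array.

Coefficients: [6, 3, 4]

E: 6·1+3·6 = 24 | 4·6 = 24
R: 6·2+3·0 = 12 | 4·3 = 12
gcd(6,3,4) = 1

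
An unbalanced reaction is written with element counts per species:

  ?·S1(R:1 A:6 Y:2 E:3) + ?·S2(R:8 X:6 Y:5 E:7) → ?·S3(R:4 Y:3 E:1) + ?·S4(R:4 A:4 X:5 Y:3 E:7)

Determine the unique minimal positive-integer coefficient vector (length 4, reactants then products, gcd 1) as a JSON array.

R: 4·1+5·8 = 44 | 5·4+6·4 = 44
A: 4·6+5·0 = 24 | 5·0+6·4 = 24
X: 4·0+5·6 = 30 | 5·0+6·5 = 30
Y: 4·2+5·5 = 33 | 5·3+6·3 = 33
E: 4·3+5·7 = 47 | 5·1+6·7 = 47
gcd(4,5,5,6) = 1

Coefficients: [4, 5, 5, 6]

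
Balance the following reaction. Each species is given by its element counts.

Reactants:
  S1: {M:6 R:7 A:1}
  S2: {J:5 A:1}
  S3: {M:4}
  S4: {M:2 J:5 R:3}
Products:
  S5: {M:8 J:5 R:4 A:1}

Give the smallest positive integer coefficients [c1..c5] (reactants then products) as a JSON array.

Coefficients: [2, 3, 6, 2, 5]

M: 2·6+3·0+6·4+2·2 = 40 | 5·8 = 40
J: 2·0+3·5+6·0+2·5 = 25 | 5·5 = 25
R: 2·7+3·0+6·0+2·3 = 20 | 5·4 = 20
A: 2·1+3·1+6·0+2·0 = 5 | 5·1 = 5
gcd(2,3,6,2,5) = 1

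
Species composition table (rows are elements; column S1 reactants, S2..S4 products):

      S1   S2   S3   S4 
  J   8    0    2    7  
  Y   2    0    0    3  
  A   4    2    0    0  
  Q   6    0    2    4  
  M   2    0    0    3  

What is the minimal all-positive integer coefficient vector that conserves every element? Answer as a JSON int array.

Coefficients: [3, 6, 5, 2]

J: 3·8 = 24 | 6·0+5·2+2·7 = 24
Y: 3·2 = 6 | 6·0+5·0+2·3 = 6
A: 3·4 = 12 | 6·2+5·0+2·0 = 12
Q: 3·6 = 18 | 6·0+5·2+2·4 = 18
M: 3·2 = 6 | 6·0+5·0+2·3 = 6
gcd(3,6,5,2) = 1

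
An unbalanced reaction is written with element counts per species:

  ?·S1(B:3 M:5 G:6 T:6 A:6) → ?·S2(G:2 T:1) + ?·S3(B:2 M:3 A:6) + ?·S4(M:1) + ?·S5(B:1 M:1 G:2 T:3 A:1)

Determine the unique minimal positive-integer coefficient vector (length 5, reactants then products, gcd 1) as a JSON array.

B: 4·3 = 12 | 6·0+3·2+5·0+6·1 = 12
M: 4·5 = 20 | 6·0+3·3+5·1+6·1 = 20
G: 4·6 = 24 | 6·2+3·0+5·0+6·2 = 24
T: 4·6 = 24 | 6·1+3·0+5·0+6·3 = 24
A: 4·6 = 24 | 6·0+3·6+5·0+6·1 = 24
gcd(4,6,3,5,6) = 1

Coefficients: [4, 6, 3, 5, 6]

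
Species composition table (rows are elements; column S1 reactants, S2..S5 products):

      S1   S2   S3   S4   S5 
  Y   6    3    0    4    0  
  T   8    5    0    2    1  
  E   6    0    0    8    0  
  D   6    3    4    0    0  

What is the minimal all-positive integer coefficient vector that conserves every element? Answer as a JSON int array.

Coefficients: [4, 4, 3, 3, 6]

Y: 4·6 = 24 | 4·3+3·0+3·4+6·0 = 24
T: 4·8 = 32 | 4·5+3·0+3·2+6·1 = 32
E: 4·6 = 24 | 4·0+3·0+3·8+6·0 = 24
D: 4·6 = 24 | 4·3+3·4+3·0+6·0 = 24
gcd(4,4,3,3,6) = 1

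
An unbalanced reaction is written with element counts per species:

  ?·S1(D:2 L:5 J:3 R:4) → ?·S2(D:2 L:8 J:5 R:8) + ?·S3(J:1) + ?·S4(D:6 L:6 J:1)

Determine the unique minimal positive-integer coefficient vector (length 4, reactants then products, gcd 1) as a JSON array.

D: 6·2 = 12 | 3·2+2·0+1·6 = 12
L: 6·5 = 30 | 3·8+2·0+1·6 = 30
J: 6·3 = 18 | 3·5+2·1+1·1 = 18
R: 6·4 = 24 | 3·8+2·0+1·0 = 24
gcd(6,3,2,1) = 1

Coefficients: [6, 3, 2, 1]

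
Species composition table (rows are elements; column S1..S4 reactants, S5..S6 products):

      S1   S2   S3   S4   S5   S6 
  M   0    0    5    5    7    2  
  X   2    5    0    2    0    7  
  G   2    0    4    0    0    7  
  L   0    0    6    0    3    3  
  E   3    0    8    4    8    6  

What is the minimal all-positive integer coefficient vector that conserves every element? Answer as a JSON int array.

Coefficients: [4, 2, 5, 5, 6, 4]

M: 4·0+2·0+5·5+5·5 = 50 | 6·7+4·2 = 50
X: 4·2+2·5+5·0+5·2 = 28 | 6·0+4·7 = 28
G: 4·2+2·0+5·4+5·0 = 28 | 6·0+4·7 = 28
L: 4·0+2·0+5·6+5·0 = 30 | 6·3+4·3 = 30
E: 4·3+2·0+5·8+5·4 = 72 | 6·8+4·6 = 72
gcd(4,2,5,5,6,4) = 1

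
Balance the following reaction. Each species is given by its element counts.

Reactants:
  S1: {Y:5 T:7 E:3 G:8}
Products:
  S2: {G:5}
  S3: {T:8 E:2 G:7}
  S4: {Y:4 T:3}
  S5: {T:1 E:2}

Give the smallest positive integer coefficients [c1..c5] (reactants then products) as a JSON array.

Coefficients: [4, 5, 1, 5, 5]

Y: 4·5 = 20 | 5·0+1·0+5·4+5·0 = 20
T: 4·7 = 28 | 5·0+1·8+5·3+5·1 = 28
E: 4·3 = 12 | 5·0+1·2+5·0+5·2 = 12
G: 4·8 = 32 | 5·5+1·7+5·0+5·0 = 32
gcd(4,5,1,5,5) = 1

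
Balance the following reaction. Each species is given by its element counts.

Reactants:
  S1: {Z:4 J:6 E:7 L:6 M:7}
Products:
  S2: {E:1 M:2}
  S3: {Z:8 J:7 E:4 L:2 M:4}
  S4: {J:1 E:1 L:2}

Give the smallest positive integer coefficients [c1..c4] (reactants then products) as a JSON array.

Coefficients: [2, 5, 1, 5]

Z: 2·4 = 8 | 5·0+1·8+5·0 = 8
J: 2·6 = 12 | 5·0+1·7+5·1 = 12
E: 2·7 = 14 | 5·1+1·4+5·1 = 14
L: 2·6 = 12 | 5·0+1·2+5·2 = 12
M: 2·7 = 14 | 5·2+1·4+5·0 = 14
gcd(2,5,1,5) = 1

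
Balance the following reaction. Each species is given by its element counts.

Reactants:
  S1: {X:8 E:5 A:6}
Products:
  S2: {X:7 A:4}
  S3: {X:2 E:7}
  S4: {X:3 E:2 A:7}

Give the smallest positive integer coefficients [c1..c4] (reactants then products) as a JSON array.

Coefficients: [5, 4, 3, 2]

X: 5·8 = 40 | 4·7+3·2+2·3 = 40
E: 5·5 = 25 | 4·0+3·7+2·2 = 25
A: 5·6 = 30 | 4·4+3·0+2·7 = 30
gcd(5,4,3,2) = 1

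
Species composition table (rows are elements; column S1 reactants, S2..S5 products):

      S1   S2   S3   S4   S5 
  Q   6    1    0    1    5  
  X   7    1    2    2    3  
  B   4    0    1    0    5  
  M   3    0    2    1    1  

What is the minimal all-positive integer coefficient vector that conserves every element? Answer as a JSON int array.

Q: 3·6 = 18 | 5·1+2·0+3·1+2·5 = 18
X: 3·7 = 21 | 5·1+2·2+3·2+2·3 = 21
B: 3·4 = 12 | 5·0+2·1+3·0+2·5 = 12
M: 3·3 = 9 | 5·0+2·2+3·1+2·1 = 9
gcd(3,5,2,3,2) = 1

Coefficients: [3, 5, 2, 3, 2]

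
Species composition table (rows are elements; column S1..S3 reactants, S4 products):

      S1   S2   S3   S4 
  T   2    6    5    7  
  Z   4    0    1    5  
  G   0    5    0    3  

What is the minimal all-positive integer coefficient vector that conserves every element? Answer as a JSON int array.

Coefficients: [6, 3, 1, 5]

T: 6·2+3·6+1·5 = 35 | 5·7 = 35
Z: 6·4+3·0+1·1 = 25 | 5·5 = 25
G: 6·0+3·5+1·0 = 15 | 5·3 = 15
gcd(6,3,1,5) = 1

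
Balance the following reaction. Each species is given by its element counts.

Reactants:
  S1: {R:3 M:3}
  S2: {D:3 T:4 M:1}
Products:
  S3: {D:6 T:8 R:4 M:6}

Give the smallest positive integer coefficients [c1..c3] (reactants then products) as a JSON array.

Coefficients: [4, 6, 3]

D: 4·0+6·3 = 18 | 3·6 = 18
T: 4·0+6·4 = 24 | 3·8 = 24
R: 4·3+6·0 = 12 | 3·4 = 12
M: 4·3+6·1 = 18 | 3·6 = 18
gcd(4,6,3) = 1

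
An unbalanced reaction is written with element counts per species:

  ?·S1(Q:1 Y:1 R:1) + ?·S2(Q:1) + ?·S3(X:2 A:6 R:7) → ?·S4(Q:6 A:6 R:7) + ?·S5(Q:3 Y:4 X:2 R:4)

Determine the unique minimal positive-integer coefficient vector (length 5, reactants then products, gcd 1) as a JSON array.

Q: 4·1+5·1+1·0 = 9 | 1·6+1·3 = 9
Y: 4·1+5·0+1·0 = 4 | 1·0+1·4 = 4
X: 4·0+5·0+1·2 = 2 | 1·0+1·2 = 2
A: 4·0+5·0+1·6 = 6 | 1·6+1·0 = 6
R: 4·1+5·0+1·7 = 11 | 1·7+1·4 = 11
gcd(4,5,1,1,1) = 1

Coefficients: [4, 5, 1, 1, 1]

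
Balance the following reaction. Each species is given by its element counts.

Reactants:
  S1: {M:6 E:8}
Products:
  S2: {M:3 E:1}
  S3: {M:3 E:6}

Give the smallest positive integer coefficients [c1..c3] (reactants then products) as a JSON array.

M: 5·6 = 30 | 4·3+6·3 = 30
E: 5·8 = 40 | 4·1+6·6 = 40
gcd(5,4,6) = 1

Coefficients: [5, 4, 6]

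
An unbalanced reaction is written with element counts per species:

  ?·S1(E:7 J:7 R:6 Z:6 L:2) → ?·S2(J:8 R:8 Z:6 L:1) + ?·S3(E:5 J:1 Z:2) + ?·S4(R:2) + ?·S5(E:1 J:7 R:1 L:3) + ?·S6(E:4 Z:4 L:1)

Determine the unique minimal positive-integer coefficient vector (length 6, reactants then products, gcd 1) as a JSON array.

Coefficients: [5, 2, 5, 6, 2, 2]

E: 5·7 = 35 | 2·0+5·5+6·0+2·1+2·4 = 35
J: 5·7 = 35 | 2·8+5·1+6·0+2·7+2·0 = 35
R: 5·6 = 30 | 2·8+5·0+6·2+2·1+2·0 = 30
Z: 5·6 = 30 | 2·6+5·2+6·0+2·0+2·4 = 30
L: 5·2 = 10 | 2·1+5·0+6·0+2·3+2·1 = 10
gcd(5,2,5,6,2,2) = 1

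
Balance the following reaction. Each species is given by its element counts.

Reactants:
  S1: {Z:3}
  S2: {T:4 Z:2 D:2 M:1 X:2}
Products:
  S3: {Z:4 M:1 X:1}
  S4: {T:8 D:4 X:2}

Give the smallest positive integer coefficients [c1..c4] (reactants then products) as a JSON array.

Coefficients: [4, 6, 6, 3]

T: 4·0+6·4 = 24 | 6·0+3·8 = 24
Z: 4·3+6·2 = 24 | 6·4+3·0 = 24
D: 4·0+6·2 = 12 | 6·0+3·4 = 12
M: 4·0+6·1 = 6 | 6·1+3·0 = 6
X: 4·0+6·2 = 12 | 6·1+3·2 = 12
gcd(4,6,6,3) = 1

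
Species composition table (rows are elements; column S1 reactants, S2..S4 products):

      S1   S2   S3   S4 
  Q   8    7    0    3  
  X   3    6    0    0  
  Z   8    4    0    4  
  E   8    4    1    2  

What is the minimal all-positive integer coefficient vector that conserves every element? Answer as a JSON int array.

Q: 2·8 = 16 | 1·7+6·0+3·3 = 16
X: 2·3 = 6 | 1·6+6·0+3·0 = 6
Z: 2·8 = 16 | 1·4+6·0+3·4 = 16
E: 2·8 = 16 | 1·4+6·1+3·2 = 16
gcd(2,1,6,3) = 1

Coefficients: [2, 1, 6, 3]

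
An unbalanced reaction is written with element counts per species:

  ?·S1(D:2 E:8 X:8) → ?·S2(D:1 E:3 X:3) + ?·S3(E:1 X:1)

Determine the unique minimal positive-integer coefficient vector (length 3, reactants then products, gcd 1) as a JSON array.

Coefficients: [1, 2, 2]

D: 1·2 = 2 | 2·1+2·0 = 2
E: 1·8 = 8 | 2·3+2·1 = 8
X: 1·8 = 8 | 2·3+2·1 = 8
gcd(1,2,2) = 1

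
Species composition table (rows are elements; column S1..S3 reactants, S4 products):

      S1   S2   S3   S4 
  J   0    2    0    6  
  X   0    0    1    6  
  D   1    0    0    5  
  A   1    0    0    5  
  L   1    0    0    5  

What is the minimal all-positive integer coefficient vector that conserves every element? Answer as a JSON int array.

Coefficients: [5, 3, 6, 1]

J: 5·0+3·2+6·0 = 6 | 1·6 = 6
X: 5·0+3·0+6·1 = 6 | 1·6 = 6
D: 5·1+3·0+6·0 = 5 | 1·5 = 5
A: 5·1+3·0+6·0 = 5 | 1·5 = 5
L: 5·1+3·0+6·0 = 5 | 1·5 = 5
gcd(5,3,6,1) = 1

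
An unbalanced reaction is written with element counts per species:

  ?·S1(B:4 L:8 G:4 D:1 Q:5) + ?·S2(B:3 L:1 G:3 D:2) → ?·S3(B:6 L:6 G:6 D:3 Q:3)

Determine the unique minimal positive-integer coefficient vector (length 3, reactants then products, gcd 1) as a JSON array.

Coefficients: [3, 6, 5]

B: 3·4+6·3 = 30 | 5·6 = 30
L: 3·8+6·1 = 30 | 5·6 = 30
G: 3·4+6·3 = 30 | 5·6 = 30
D: 3·1+6·2 = 15 | 5·3 = 15
Q: 3·5+6·0 = 15 | 5·3 = 15
gcd(3,6,5) = 1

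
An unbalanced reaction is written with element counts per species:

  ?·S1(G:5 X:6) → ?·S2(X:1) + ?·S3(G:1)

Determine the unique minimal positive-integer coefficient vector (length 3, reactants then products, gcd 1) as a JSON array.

G: 1·5 = 5 | 6·0+5·1 = 5
X: 1·6 = 6 | 6·1+5·0 = 6
gcd(1,6,5) = 1

Coefficients: [1, 6, 5]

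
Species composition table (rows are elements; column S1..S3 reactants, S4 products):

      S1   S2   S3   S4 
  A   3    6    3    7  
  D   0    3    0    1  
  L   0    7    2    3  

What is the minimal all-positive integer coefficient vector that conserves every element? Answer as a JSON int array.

A: 4·3+1·6+1·3 = 21 | 3·7 = 21
D: 4·0+1·3+1·0 = 3 | 3·1 = 3
L: 4·0+1·7+1·2 = 9 | 3·3 = 9
gcd(4,1,1,3) = 1

Coefficients: [4, 1, 1, 3]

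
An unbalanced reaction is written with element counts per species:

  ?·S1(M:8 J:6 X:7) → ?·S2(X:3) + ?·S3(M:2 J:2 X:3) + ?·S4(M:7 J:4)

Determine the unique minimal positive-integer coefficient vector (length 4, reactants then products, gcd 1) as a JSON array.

M: 3·8 = 24 | 2·0+5·2+2·7 = 24
J: 3·6 = 18 | 2·0+5·2+2·4 = 18
X: 3·7 = 21 | 2·3+5·3+2·0 = 21
gcd(3,2,5,2) = 1

Coefficients: [3, 2, 5, 2]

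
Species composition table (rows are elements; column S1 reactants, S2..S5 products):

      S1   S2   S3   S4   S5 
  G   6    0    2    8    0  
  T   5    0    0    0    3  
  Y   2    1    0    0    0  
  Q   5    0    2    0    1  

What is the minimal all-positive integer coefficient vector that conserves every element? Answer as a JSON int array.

Coefficients: [3, 6, 5, 1, 5]

G: 3·6 = 18 | 6·0+5·2+1·8+5·0 = 18
T: 3·5 = 15 | 6·0+5·0+1·0+5·3 = 15
Y: 3·2 = 6 | 6·1+5·0+1·0+5·0 = 6
Q: 3·5 = 15 | 6·0+5·2+1·0+5·1 = 15
gcd(3,6,5,1,5) = 1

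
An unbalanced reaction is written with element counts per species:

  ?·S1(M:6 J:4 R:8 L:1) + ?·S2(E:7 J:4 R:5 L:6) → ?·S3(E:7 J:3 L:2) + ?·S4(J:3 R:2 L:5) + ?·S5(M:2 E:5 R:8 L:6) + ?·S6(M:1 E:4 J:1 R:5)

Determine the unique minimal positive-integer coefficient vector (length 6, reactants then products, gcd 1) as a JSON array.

M: 1·6+6·0 = 6 | 3·0+5·0+1·2+4·1 = 6
E: 1·0+6·7 = 42 | 3·7+5·0+1·5+4·4 = 42
J: 1·4+6·4 = 28 | 3·3+5·3+1·0+4·1 = 28
R: 1·8+6·5 = 38 | 3·0+5·2+1·8+4·5 = 38
L: 1·1+6·6 = 37 | 3·2+5·5+1·6+4·0 = 37
gcd(1,6,3,5,1,4) = 1

Coefficients: [1, 6, 3, 5, 1, 4]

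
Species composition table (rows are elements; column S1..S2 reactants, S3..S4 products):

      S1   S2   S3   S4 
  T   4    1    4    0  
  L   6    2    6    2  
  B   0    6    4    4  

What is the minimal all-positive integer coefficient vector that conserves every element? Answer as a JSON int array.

Coefficients: [4, 4, 5, 1]

T: 4·4+4·1 = 20 | 5·4+1·0 = 20
L: 4·6+4·2 = 32 | 5·6+1·2 = 32
B: 4·0+4·6 = 24 | 5·4+1·4 = 24
gcd(4,4,5,1) = 1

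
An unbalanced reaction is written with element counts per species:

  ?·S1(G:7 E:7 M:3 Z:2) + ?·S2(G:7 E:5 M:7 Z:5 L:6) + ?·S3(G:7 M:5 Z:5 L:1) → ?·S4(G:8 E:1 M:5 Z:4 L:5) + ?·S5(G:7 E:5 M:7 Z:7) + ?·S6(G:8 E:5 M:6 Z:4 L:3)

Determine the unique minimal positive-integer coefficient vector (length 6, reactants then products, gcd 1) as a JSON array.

G: 2·7+4·7+5·7 = 77 | 4·8+3·7+3·8 = 77
E: 2·7+4·5+5·0 = 34 | 4·1+3·5+3·5 = 34
M: 2·3+4·7+5·5 = 59 | 4·5+3·7+3·6 = 59
Z: 2·2+4·5+5·5 = 49 | 4·4+3·7+3·4 = 49
L: 2·0+4·6+5·1 = 29 | 4·5+3·0+3·3 = 29
gcd(2,4,5,4,3,3) = 1

Coefficients: [2, 4, 5, 4, 3, 3]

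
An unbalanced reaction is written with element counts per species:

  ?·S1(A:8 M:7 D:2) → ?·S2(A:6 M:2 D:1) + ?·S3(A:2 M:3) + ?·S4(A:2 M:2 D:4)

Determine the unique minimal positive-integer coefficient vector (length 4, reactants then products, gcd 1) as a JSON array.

A: 3·8 = 24 | 2·6+5·2+1·2 = 24
M: 3·7 = 21 | 2·2+5·3+1·2 = 21
D: 3·2 = 6 | 2·1+5·0+1·4 = 6
gcd(3,2,5,1) = 1

Coefficients: [3, 2, 5, 1]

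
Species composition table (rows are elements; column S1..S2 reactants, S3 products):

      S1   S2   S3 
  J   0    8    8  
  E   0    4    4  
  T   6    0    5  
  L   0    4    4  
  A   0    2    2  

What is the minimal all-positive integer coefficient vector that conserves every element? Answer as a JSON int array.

Coefficients: [5, 6, 6]

J: 5·0+6·8 = 48 | 6·8 = 48
E: 5·0+6·4 = 24 | 6·4 = 24
T: 5·6+6·0 = 30 | 6·5 = 30
L: 5·0+6·4 = 24 | 6·4 = 24
A: 5·0+6·2 = 12 | 6·2 = 12
gcd(5,6,6) = 1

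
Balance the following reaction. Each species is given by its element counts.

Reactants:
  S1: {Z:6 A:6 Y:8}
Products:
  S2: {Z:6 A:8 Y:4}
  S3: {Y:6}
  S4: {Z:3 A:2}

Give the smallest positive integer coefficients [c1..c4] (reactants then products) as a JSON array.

Z: 2·6 = 12 | 1·6+2·0+2·3 = 12
A: 2·6 = 12 | 1·8+2·0+2·2 = 12
Y: 2·8 = 16 | 1·4+2·6+2·0 = 16
gcd(2,1,2,2) = 1

Coefficients: [2, 1, 2, 2]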